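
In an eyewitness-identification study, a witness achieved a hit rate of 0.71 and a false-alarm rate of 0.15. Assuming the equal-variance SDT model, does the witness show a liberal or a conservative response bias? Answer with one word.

z(H) = 0.553, z(FA) = -1.036
c = −½·(z(H) + z(FA)) = 0.2415
c > 0 → conservative criterion (biased toward responding “no”).

conservative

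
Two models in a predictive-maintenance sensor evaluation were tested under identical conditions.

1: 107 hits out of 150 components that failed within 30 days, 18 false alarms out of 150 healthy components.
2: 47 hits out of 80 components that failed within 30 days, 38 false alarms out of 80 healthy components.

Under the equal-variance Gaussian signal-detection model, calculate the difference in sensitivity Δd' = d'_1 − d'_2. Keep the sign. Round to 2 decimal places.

Δd' = 1.45

1: z(0.7133) = 0.563, z(0.1200) = -1.175, d' = 1.738
2: z(0.5875) = 0.221, z(0.4750) = -0.063, d' = 0.284
Δd' = d'_1 − d'_2 = 1.738 − 0.284 = 1.454
1 has the higher sensitivity.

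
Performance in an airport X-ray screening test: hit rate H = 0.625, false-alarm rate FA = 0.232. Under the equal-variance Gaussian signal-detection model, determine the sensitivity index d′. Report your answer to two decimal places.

z(H) = 0.319
z(FA) = -0.732
d' = z(H) − z(FA) = 0.319 − (-0.732) = 1.051

d′ = 1.05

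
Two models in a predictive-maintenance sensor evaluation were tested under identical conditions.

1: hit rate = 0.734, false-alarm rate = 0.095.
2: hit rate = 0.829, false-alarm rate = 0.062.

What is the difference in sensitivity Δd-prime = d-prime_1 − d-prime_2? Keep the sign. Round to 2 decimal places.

1: z(0.734) = 0.625, z(0.095) = -1.311, d' = 1.936
2: z(0.829) = 0.950, z(0.062) = -1.538, d' = 2.488
Δd' = d'_1 − d'_2 = 1.936 − 2.488 = -0.552
2 has the higher sensitivity.

Δd-prime = -0.55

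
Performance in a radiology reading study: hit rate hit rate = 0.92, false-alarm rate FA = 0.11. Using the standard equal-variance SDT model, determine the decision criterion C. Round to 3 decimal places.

z(H) = z(0.92) = 1.4051
z(FA) = z(0.11) = -1.2265
c = −½·[z(H) + z(FA)] = −0.5 × (1.4051 + (-1.2265)) = -0.0893

C = -0.089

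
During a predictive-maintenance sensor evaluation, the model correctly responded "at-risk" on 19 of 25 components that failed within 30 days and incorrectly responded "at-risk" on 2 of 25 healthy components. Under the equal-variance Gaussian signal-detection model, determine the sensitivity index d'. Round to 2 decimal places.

H = 19/25 = 0.7600
FA = 2/25 = 0.0800
Φ⁻¹(H) = Φ⁻¹(0.7600) = 0.706
Φ⁻¹(FA) = Φ⁻¹(0.0800) = -1.405
d' = z(H) − z(FA) = 0.706 − (-1.405) = 2.111

d' = 2.11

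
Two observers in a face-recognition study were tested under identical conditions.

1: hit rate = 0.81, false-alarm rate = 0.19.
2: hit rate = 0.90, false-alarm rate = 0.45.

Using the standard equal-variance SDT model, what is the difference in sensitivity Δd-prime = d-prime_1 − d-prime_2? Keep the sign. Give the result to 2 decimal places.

Δd-prime = 0.35

1: z(0.81) = 0.878, z(0.19) = -0.878, d' = 1.756
2: z(0.90) = 1.282, z(0.45) = -0.126, d' = 1.408
Δd' = d'_1 − d'_2 = 1.756 − 1.408 = 0.348
1 has the higher sensitivity.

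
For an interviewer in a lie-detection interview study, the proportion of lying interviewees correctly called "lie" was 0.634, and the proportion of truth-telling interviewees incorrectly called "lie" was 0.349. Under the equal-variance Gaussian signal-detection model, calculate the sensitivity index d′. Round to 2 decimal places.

z(H) = z(0.634) = 0.3425
z(FA) = z(0.349) = -0.3880
d' = z(H) − z(FA) = 0.3425 − (-0.3880) = 0.7305

d′ = 0.73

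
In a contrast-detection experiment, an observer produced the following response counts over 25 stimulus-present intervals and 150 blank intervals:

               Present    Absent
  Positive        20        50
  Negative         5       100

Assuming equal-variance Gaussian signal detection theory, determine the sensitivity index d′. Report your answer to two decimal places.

H = 20/25 = 0.8000
FA = 50/150 = 0.3333
z(H) = z(0.8000) = 0.8416
z(FA) = z(0.3333) = -0.4308
d' = z(H) − z(FA) = 0.8416 − (-0.4308) = 1.2724

d′ = 1.27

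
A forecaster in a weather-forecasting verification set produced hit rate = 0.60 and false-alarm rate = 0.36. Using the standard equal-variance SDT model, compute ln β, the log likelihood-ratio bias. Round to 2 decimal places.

z(H) = 0.253
z(FA) = -0.358
ln β = −½·[z(H)² − z(FA)²] = −0.5 × (0.064 − 0.128) = 0.032

ln β = 0.03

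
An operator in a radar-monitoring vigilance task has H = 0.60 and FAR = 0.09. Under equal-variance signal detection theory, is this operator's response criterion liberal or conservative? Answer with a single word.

z(H) = 0.253, z(FA) = -1.341
c = −½·(z(H) + z(FA)) = 0.544
c > 0 → conservative criterion (biased toward responding “no”).

conservative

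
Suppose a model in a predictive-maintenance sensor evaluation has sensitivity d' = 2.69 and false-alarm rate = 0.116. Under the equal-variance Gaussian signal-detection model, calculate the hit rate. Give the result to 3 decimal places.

hit rate = 0.933

z(false-alarm rate) = z(0.116) = -1.1952
z(H) = z(FA) + d' = -1.1952 + 2.69 = 1.4948
hit rate = Φ(1.4948) = 0.9325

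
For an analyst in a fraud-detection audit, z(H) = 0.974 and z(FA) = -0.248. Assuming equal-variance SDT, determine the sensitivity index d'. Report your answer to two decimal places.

d' = z(H) − z(FA) = 0.974 − (-0.248) = 1.222

d' = 1.22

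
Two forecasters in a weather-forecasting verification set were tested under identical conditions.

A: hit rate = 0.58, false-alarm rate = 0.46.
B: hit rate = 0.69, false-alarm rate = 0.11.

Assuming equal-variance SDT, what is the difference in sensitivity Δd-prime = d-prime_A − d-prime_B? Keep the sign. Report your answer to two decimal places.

Δd-prime = -1.42

A: z(0.58) = 0.202, z(0.46) = -0.100, d' = 0.302
B: z(0.69) = 0.496, z(0.11) = -1.227, d' = 1.723
Δd' = d'_A − d'_B = 0.302 − 1.723 = -1.421
B has the higher sensitivity.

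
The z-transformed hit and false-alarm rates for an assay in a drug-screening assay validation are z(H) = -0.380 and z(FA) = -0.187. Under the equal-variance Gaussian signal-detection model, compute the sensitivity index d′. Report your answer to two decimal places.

d' = z(H) − z(FA) = -0.380 − (-0.187) = -0.193

d′ = -0.19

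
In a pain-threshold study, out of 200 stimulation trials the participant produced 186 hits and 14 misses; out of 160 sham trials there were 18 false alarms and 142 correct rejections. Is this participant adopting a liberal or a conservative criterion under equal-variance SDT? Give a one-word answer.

z(H) = 1.476, z(FA) = -1.213
c = −½·(z(H) + z(FA)) = -0.1315
c < 0 → liberal criterion (biased toward responding “yes”).

liberal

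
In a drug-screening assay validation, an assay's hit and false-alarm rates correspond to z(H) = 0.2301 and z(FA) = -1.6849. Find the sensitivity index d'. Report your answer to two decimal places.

d' = 1.92

d' = z(H) − z(FA) = 0.2301 − (-1.6849) = 1.9150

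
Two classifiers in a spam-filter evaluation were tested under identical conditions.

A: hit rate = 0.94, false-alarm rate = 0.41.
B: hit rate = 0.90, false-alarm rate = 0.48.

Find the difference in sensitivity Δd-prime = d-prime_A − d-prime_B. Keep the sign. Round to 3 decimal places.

A: z(0.94) = 1.5548, z(0.41) = -0.2275, d' = 1.7823
B: z(0.90) = 1.2816, z(0.48) = -0.0502, d' = 1.3318
Δd' = d'_A − d'_B = 1.7823 − 1.3318 = 0.4505
A has the higher sensitivity.

Δd-prime = 0.451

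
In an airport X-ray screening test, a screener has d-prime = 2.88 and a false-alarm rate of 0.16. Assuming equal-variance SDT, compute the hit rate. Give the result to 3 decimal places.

hit rate = 0.970

z(false-alarm rate) = z(0.16) = -0.9945
z(H) = z(FA) + d' = -0.9945 + 2.88 = 1.8855
hit rate = Φ(1.8855) = 0.9703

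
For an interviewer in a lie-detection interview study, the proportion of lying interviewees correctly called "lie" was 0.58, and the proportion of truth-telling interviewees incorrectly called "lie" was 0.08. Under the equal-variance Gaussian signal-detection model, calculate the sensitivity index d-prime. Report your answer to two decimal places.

d-prime = 1.61

Φ⁻¹(H) = Φ⁻¹(0.58) = 0.202
Φ⁻¹(FA) = Φ⁻¹(0.08) = -1.405
d' = z(H) − z(FA) = 0.202 − (-1.405) = 1.607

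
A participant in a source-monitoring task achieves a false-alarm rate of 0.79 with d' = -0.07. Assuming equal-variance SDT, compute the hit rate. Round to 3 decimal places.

z(false-alarm rate) = z(0.79) = 0.8064
z(H) = z(FA) + d' = 0.8064 + (-0.07) = 0.7364
hit rate = Φ(0.7364) = 0.7693

hit rate = 0.769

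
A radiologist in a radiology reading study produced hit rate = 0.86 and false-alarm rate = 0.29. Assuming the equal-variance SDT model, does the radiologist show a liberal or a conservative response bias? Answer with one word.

liberal

z(H) = 1.080, z(FA) = -0.553
c = −½·(z(H) + z(FA)) = -0.2635
c < 0 → liberal criterion (biased toward responding “yes”).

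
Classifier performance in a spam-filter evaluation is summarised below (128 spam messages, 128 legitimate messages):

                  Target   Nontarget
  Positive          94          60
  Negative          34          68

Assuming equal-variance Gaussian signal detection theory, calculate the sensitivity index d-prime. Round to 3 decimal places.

d-prime = 0.705

H = 94/128 = 0.7344
FA = 60/128 = 0.4688
z(H) = z(0.7344) = 0.6262
z(FA) = z(0.4688) = -0.0783
d' = z(H) − z(FA) = 0.6262 − (-0.0783) = 0.7045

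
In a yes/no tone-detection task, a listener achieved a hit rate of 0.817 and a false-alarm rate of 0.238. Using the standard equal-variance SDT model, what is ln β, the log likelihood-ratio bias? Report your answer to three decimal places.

z(H) = z(0.817) = 0.9040
z(FA) = z(0.238) = -0.7128
ln β = −½·[z(H)² − z(FA)²] = −0.5 × (0.8172 − 0.5081) = -0.15455

ln β = -0.155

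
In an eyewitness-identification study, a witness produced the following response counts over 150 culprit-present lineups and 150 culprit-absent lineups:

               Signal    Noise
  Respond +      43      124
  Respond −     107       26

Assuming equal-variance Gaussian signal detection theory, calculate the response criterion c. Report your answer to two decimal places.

H = 43/150 = 0.2867
FA = 124/150 = 0.8267
z(H) = z(0.2867) = -0.563
z(FA) = z(0.8267) = 0.941
c = −½·[z(H) + z(FA)] = −0.5 × (-0.563 + 0.941) = -0.189

c = -0.19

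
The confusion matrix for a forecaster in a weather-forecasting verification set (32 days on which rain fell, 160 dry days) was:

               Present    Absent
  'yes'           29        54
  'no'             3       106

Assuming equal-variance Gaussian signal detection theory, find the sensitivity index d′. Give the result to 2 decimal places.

d′ = 1.74

H = 29/32 = 0.9062
FA = 54/160 = 0.3375
z(0.9062) = 1.3177, z(0.3375) = -0.4193
d' = z(H) − z(FA) = 1.3177 − (-0.4193) = 1.7370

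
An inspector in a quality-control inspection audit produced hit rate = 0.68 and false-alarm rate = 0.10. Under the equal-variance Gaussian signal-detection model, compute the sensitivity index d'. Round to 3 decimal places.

z(H) = z(0.68) = 0.4677
z(FA) = z(0.10) = -1.2816
d' = z(H) − z(FA) = 0.4677 − (-1.2816) = 1.7493

d' = 1.749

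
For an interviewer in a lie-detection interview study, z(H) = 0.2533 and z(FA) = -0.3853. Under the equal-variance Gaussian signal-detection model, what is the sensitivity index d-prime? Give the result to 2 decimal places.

d-prime = 0.64

d' = z(H) − z(FA) = 0.2533 − (-0.3853) = 0.6386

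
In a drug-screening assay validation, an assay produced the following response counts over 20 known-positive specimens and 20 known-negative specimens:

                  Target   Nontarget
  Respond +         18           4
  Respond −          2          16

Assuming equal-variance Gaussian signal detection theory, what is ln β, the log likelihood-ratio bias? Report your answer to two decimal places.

H = 18/20 = 0.9000
FA = 4/20 = 0.2000
z(H) = 1.282
z(FA) = -0.842
ln β = −½·[z(H)² − z(FA)²] = −0.5 × (1.644 − 0.709) = -0.4675

ln β = -0.47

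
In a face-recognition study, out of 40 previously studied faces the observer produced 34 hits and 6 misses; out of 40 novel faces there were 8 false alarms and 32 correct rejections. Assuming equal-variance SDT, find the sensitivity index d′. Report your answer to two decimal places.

H = 34/40 = 0.8500
FA = 8/40 = 0.2000
Φ⁻¹(H) = Φ⁻¹(0.8500) = 1.0364
Φ⁻¹(FA) = Φ⁻¹(0.2000) = -0.8416
d' = z(H) − z(FA) = 1.0364 − (-0.8416) = 1.8780

d′ = 1.88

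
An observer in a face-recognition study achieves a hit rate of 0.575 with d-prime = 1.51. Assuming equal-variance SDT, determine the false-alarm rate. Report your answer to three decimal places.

z(hit rate) = z(0.575) = 0.1891
z(FA) = z(H) − d' = 0.1891 − 1.51 = -1.3209
false-alarm rate = Φ(-1.3209) = 0.0933

false-alarm rate = 0.093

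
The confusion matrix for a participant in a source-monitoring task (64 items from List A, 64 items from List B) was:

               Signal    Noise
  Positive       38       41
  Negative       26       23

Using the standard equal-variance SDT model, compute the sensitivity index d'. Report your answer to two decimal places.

d' = -0.12

H = 38/64 = 0.5938
FA = 41/64 = 0.6406
z(0.5938) = 0.237, z(0.6406) = 0.360
d' = z(H) − z(FA) = 0.237 − 0.360 = -0.123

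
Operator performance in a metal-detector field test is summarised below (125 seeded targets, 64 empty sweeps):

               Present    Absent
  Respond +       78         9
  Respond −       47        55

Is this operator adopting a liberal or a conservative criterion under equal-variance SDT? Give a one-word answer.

z(H) = 0.316, z(FA) = -1.078
c = −½·(z(H) + z(FA)) = 0.381
c > 0 → conservative criterion (biased toward responding “no”).

conservative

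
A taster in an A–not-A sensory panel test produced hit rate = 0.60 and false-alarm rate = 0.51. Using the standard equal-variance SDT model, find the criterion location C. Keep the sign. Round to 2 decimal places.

C = -0.14

Φ⁻¹(H) = Φ⁻¹(0.60) = 0.2533
Φ⁻¹(FA) = Φ⁻¹(0.51) = 0.0251
c = −½·[z(H) + z(FA)] = −0.5 × (0.2533 + 0.0251) = -0.1392
c < 0: the taster has a liberal response bias.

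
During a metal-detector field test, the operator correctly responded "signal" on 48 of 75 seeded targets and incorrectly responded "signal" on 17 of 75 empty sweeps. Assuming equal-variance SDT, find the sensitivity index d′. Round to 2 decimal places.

d′ = 1.11

H = 48/75 = 0.6400
FA = 17/75 = 0.2267
Φ⁻¹(H) = Φ⁻¹(0.6400) = 0.358
Φ⁻¹(FA) = Φ⁻¹(0.2267) = -0.750
d' = z(H) − z(FA) = 0.358 − (-0.750) = 1.108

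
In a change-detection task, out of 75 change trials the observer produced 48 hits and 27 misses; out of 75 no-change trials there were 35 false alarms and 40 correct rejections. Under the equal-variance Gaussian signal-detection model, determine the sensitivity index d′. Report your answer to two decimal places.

H = 48/75 = 0.6400
FA = 35/75 = 0.4667
z(H) = z(0.6400) = 0.358
z(FA) = z(0.4667) = -0.084
d' = z(H) − z(FA) = 0.358 − (-0.084) = 0.442

d′ = 0.44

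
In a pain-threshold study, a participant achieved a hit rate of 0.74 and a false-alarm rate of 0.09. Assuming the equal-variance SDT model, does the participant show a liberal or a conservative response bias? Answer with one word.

conservative

z(H) = 0.643, z(FA) = -1.341
c = −½·(z(H) + z(FA)) = 0.349
c > 0 → conservative criterion (biased toward responding “no”).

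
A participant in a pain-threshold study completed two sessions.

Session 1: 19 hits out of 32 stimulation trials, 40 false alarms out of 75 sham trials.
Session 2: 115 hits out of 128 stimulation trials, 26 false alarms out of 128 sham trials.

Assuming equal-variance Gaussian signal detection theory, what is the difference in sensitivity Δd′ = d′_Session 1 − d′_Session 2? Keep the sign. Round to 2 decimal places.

Δd′ = -1.95

Session 1: z(0.5938) = 0.237, z(0.5333) = 0.084, d' = 0.153
Session 2: z(0.8984) = 1.272, z(0.2031) = -0.831, d' = 2.103
Δd' = d'_Session 1 − d'_Session 2 = 0.153 − 2.103 = -1.950
Session 2 has the higher sensitivity.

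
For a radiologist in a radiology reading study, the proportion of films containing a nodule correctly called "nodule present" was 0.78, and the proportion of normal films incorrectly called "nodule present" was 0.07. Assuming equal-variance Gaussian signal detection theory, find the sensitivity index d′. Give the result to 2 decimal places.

Φ⁻¹(0.78) = 0.7722, Φ⁻¹(0.07) = -1.4758
d' = z(H) − z(FA) = 0.7722 − (-1.4758) = 2.2480

d′ = 2.25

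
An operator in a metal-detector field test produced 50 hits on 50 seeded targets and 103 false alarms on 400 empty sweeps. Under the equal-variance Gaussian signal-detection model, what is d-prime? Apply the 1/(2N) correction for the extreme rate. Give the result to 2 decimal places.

The hit rate is 50/50 = 1, so apply the 1/(2N) correction: H → 1 − 1/(2·50) = 0.99000.
z(H) = z(0.99000) = 2.326
z(FA) = z(0.25750) = -0.651
d' = 2.326 − (-0.651) = 2.977

d-prime = 2.98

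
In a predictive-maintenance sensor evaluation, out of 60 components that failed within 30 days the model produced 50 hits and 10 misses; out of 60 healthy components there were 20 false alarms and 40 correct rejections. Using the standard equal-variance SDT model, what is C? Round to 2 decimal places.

H = 50/60 = 0.8333
FA = 20/60 = 0.3333
z(H) = 0.967
z(FA) = -0.431
c = −½·[z(H) + z(FA)] = −0.5 × (0.967 + (-0.431)) = -0.268
c < 0: the model has a liberal response bias.

C = -0.27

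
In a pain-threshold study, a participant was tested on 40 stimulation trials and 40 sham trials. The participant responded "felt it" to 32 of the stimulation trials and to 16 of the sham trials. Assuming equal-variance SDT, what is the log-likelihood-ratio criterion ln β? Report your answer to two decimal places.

ln β = -0.32

H = 32/40 = 0.8000
FA = 16/40 = 0.4000
z(H) = z(0.8000) = 0.842
z(FA) = z(0.4000) = -0.253
ln β = −½·[z(H)² − z(FA)²] = −0.5 × (0.709 − 0.064) = -0.3225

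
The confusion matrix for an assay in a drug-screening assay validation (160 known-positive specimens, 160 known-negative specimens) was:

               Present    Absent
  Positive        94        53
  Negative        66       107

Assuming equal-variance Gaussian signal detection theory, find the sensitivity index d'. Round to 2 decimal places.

H = 94/160 = 0.5875
FA = 53/160 = 0.3312
Φ⁻¹(0.5875) = 0.2211, Φ⁻¹(0.3312) = -0.4366
d' = z(H) − z(FA) = 0.2211 − (-0.4366) = 0.6577

d' = 0.66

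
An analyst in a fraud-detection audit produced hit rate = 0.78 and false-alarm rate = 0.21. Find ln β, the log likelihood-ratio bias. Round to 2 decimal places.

ln β = 0.03

z(H) = z(0.78) = 0.772
z(FA) = z(0.21) = -0.806
ln β = −½·[z(H)² − z(FA)²] = −0.5 × (0.596 − 0.650) = 0.027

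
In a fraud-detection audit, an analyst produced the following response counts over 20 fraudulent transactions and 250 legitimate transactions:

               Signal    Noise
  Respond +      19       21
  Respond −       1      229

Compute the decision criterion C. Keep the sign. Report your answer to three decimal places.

H = 19/20 = 0.9500
FA = 21/250 = 0.0840
Φ⁻¹(H) = 1.6449
Φ⁻¹(FA) = -1.3787
c = −½·[z(H) + z(FA)] = −0.5 × (1.6449 + (-1.3787)) = -0.1331
c < 0: the analyst has a liberal response bias.

C = -0.133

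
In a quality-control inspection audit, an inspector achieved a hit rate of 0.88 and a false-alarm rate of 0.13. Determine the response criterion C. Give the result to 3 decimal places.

Φ⁻¹(H) = 1.1750
Φ⁻¹(FA) = -1.1264
c = −½·[z(H) + z(FA)] = −0.5 × (1.1750 + (-1.1264)) = -0.0243

C = -0.024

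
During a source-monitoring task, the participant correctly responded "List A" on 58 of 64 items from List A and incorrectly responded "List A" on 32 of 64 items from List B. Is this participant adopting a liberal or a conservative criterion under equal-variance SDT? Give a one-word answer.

z(H) = 1.318, z(FA) = 0.000
c = −½·(z(H) + z(FA)) = -0.659
c < 0 → liberal criterion (biased toward responding “yes”).

liberal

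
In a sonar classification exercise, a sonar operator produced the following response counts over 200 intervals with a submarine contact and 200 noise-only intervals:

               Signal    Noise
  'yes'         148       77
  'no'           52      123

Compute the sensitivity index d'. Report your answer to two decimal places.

H = 148/200 = 0.7400
FA = 77/200 = 0.3850
z(H) = z(0.7400) = 0.6433
z(FA) = z(0.3850) = -0.2924
d' = z(H) − z(FA) = 0.6433 − (-0.2924) = 0.9357

d' = 0.94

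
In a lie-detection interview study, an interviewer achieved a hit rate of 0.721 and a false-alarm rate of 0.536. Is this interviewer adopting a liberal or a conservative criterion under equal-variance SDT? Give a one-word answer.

z(H) = 0.586, z(FA) = 0.090
c = −½·(z(H) + z(FA)) = -0.338
c < 0 → liberal criterion (biased toward responding “yes”).

liberal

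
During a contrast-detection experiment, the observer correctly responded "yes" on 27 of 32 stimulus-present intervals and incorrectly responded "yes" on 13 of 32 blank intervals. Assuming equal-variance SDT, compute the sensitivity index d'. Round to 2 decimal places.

H = 27/32 = 0.8438
FA = 13/32 = 0.4062
z(0.8438) = 1.010, z(0.4062) = -0.237
d' = z(H) − z(FA) = 1.010 − (-0.237) = 1.247

d' = 1.25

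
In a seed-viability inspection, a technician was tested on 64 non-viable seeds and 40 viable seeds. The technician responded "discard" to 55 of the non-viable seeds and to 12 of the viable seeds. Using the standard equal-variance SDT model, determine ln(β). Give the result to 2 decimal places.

H = 55/64 = 0.8594
FA = 12/40 = 0.3000
Φ⁻¹(0.8594) = 1.078, Φ⁻¹(0.3000) = -0.524
ln β = −½·[z(H)² − z(FA)²] = −0.5 × (1.162 − 0.275) = -0.4435

ln β = -0.44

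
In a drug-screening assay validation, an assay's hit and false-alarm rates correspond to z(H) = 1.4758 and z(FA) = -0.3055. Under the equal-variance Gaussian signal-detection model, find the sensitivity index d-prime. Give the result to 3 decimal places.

d' = z(H) − z(FA) = 1.4758 − (-0.3055) = 1.7813

d-prime = 1.781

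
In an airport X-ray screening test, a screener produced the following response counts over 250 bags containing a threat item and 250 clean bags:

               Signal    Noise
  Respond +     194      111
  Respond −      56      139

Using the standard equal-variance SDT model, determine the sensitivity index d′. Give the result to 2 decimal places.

d′ = 0.90

H = 194/250 = 0.7760
FA = 111/250 = 0.4440
z(0.7760) = 0.759, z(0.4440) = -0.141
d' = z(H) − z(FA) = 0.759 − (-0.141) = 0.900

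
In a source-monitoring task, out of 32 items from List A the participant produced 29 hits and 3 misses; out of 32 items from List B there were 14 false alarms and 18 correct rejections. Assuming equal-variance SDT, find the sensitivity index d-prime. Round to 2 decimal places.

d-prime = 1.48

H = 29/32 = 0.9062
FA = 14/32 = 0.4375
z(H) = z(0.9062) = 1.318
z(FA) = z(0.4375) = -0.157
d' = z(H) − z(FA) = 1.318 − (-0.157) = 1.475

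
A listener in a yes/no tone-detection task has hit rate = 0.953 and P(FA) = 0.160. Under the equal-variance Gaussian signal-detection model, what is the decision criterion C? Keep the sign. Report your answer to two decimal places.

z(0.953) = 1.6747, z(0.160) = -0.9945
c = −½·[z(H) + z(FA)] = −0.5 × (1.6747 + (-0.9945)) = -0.3401

C = -0.34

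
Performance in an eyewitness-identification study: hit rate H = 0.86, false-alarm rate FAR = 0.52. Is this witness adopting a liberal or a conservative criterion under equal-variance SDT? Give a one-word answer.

liberal

z(H) = 1.080, z(FA) = 0.050
c = −½·(z(H) + z(FA)) = -0.565
c < 0 → liberal criterion (biased toward responding “yes”).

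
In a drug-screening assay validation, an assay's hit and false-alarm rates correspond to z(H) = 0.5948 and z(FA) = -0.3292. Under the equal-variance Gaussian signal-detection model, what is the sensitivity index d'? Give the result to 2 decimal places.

d' = z(H) − z(FA) = 0.5948 − (-0.3292) = 0.9240

d' = 0.92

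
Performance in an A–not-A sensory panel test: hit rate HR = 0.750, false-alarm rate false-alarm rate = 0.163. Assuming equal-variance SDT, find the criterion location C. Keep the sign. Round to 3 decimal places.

C = 0.154

Φ⁻¹(0.750) = 0.6745, Φ⁻¹(0.163) = -0.9822
c = −½·[z(H) + z(FA)] = −0.5 × (0.6745 + (-0.9822)) = 0.15385
c > 0: the taster has a conservative response bias.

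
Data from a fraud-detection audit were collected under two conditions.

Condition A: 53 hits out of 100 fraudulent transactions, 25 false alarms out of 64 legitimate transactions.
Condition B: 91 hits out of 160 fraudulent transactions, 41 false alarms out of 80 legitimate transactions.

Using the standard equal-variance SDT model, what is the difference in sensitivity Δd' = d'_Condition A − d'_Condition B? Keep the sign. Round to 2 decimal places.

Condition A: z(0.5300) = 0.075, z(0.3906) = -0.278, d' = 0.353
Condition B: z(0.5687) = 0.173, z(0.5125) = 0.031, d' = 0.142
Δd' = d'_Condition A − d'_Condition B = 0.353 − 0.142 = 0.211
Condition A has the higher sensitivity.

Δd' = 0.21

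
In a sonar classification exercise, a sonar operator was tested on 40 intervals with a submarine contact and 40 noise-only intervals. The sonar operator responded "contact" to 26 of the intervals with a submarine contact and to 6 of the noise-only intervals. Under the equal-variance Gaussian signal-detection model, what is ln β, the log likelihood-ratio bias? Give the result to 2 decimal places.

ln β = 0.46

H = 26/40 = 0.6500
FA = 6/40 = 0.1500
z(0.6500) = 0.385, z(0.1500) = -1.036
ln β = −½·[z(H)² − z(FA)²] = −0.5 × (0.148 − 1.073) = 0.4625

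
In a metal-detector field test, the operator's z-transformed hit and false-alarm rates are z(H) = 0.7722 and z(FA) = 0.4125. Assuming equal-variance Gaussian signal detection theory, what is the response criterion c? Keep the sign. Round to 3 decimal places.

c = -0.592

c = −½·[z(H) + z(FA)] = −½·(0.7722 + 0.4125) = -0.59235
c < 0: the operator has a liberal response bias.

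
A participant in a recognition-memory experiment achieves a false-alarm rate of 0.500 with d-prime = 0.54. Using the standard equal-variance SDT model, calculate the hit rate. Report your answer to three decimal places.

hit rate = 0.705

z(false-alarm rate) = z(0.500) = 0.0000
z(H) = z(FA) + d' = 0.0000 + 0.54 = 0.5400
hit rate = Φ(0.5400) = 0.7054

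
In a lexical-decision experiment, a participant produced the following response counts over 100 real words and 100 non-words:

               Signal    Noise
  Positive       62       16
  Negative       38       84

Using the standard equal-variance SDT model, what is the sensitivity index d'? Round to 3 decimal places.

H = 62/100 = 0.6200
FA = 16/100 = 0.1600
z(H) = 0.3055
z(FA) = -0.9945
d' = z(H) − z(FA) = 0.3055 − (-0.9945) = 1.3000

d' = 1.300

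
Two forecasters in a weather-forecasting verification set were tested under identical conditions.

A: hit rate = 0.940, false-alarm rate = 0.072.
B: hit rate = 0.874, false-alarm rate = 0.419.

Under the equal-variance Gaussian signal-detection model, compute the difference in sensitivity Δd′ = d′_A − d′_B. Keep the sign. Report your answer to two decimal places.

A: z(0.940) = 1.555, z(0.072) = -1.461, d' = 3.016
B: z(0.874) = 1.146, z(0.419) = -0.204, d' = 1.350
Δd' = d'_A − d'_B = 3.016 − 1.350 = 1.666
A has the higher sensitivity.

Δd′ = 1.67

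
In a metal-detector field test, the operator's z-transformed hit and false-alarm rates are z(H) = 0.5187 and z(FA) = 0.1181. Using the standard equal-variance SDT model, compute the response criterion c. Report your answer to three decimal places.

c = -0.318

c = −½·[z(H) + z(FA)] = −½·(0.5187 + 0.1181) = -0.3184
c < 0: the operator has a liberal response bias.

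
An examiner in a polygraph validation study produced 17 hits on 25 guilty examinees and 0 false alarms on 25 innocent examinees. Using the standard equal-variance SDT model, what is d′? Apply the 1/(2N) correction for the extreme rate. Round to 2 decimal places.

d′ = 2.52

The false-alarm rate is 0/25 = 0, so apply the 1/(2N) correction: FA → 1/(2·25) = 0.02000.
z(H) = z(0.68000) = 0.468
z(FA) = z(0.02000) = -2.054
d' = 0.468 − (-2.054) = 2.522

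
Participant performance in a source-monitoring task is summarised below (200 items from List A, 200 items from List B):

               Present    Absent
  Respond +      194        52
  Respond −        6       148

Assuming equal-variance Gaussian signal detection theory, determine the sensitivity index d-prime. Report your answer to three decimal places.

d-prime = 2.524

H = 194/200 = 0.9700
FA = 52/200 = 0.2600
Φ⁻¹(H) = Φ⁻¹(0.9700) = 1.8808
Φ⁻¹(FA) = Φ⁻¹(0.2600) = -0.6433
d' = z(H) − z(FA) = 1.8808 − (-0.6433) = 2.5241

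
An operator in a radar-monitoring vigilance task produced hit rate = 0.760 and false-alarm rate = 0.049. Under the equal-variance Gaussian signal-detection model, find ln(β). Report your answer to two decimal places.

z(0.760) = 0.706, z(0.049) = -1.655
ln β = −½·[z(H)² − z(FA)²] = −0.5 × (0.498 − 2.739) = 1.1205

ln β = 1.12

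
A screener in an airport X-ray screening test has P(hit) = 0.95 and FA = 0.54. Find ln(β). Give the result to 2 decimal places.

z(0.95) = 1.645, z(0.54) = 0.100
ln β = −½·[z(H)² − z(FA)²] = −0.5 × (2.706 − 0.010) = -1.348

ln β = -1.35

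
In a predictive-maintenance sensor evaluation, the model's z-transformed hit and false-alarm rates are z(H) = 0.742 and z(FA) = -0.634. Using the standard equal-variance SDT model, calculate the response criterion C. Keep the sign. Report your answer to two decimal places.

c = −½·[z(H) + z(FA)] = −½·(0.742 + (-0.634)) = -0.054

C = -0.05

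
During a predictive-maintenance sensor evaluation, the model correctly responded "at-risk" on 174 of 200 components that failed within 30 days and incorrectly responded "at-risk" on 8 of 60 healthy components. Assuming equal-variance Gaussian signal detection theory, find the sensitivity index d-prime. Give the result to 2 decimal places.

d-prime = 2.24

H = 174/200 = 0.8700
FA = 8/60 = 0.1333
z(H) = z(0.8700) = 1.126
z(FA) = z(0.1333) = -1.111
d' = z(H) − z(FA) = 1.126 − (-1.111) = 2.237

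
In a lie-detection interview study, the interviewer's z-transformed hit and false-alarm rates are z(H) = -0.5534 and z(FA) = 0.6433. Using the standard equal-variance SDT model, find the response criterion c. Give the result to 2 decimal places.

c = -0.04

c = −½·[z(H) + z(FA)] = −½·(-0.5534 + 0.6433) = -0.04495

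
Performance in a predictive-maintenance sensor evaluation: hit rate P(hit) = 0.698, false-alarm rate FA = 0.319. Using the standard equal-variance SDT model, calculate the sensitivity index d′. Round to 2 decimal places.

d′ = 0.99

z(H) = z(0.698) = 0.5187
z(FA) = z(0.319) = -0.4705
d' = z(H) − z(FA) = 0.5187 − (-0.4705) = 0.9892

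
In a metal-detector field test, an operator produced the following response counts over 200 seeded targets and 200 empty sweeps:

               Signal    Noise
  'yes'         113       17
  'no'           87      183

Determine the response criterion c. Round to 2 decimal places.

H = 113/200 = 0.5650
FA = 17/200 = 0.0850
z(0.5650) = 0.1637, z(0.0850) = -1.3722
c = −½·[z(H) + z(FA)] = −0.5 × (0.1637 + (-1.3722)) = 0.60425
c > 0: the operator has a conservative response bias.

c = 0.60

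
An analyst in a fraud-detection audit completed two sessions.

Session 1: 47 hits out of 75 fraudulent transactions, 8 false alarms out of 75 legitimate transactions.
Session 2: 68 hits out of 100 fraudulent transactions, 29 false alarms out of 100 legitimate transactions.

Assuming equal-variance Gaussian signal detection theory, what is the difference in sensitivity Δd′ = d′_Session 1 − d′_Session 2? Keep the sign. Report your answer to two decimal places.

Session 1: z(0.6267) = 0.323, z(0.1067) = -1.244, d' = 1.567
Session 2: z(0.6800) = 0.468, z(0.2900) = -0.553, d' = 1.021
Δd' = d'_Session 1 − d'_Session 2 = 1.567 − 1.021 = 0.546
Session 1 has the higher sensitivity.

Δd′ = 0.55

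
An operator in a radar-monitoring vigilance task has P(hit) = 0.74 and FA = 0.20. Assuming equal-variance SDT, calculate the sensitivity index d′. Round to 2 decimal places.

d′ = 1.48

z(H) = 0.6433
z(FA) = -0.8416
d' = z(H) − z(FA) = 0.6433 − (-0.8416) = 1.4849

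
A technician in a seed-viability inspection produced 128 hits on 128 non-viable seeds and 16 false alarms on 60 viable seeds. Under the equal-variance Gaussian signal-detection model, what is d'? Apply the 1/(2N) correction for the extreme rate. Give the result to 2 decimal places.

The hit rate is 128/128 = 1, so apply the 1/(2N) correction: H → 1 − 1/(2·128) = 0.99609.
z(H) = z(0.99609) = 2.660
z(FA) = z(0.26667) = -0.623
d' = 2.660 − (-0.623) = 3.283

d' = 3.28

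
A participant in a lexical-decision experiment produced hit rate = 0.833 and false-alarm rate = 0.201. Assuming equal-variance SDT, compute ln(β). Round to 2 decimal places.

ln β = -0.12

z(H) = 0.966
z(FA) = -0.838
ln β = −½·[z(H)² − z(FA)²] = −0.5 × (0.933 − 0.702) = -0.1155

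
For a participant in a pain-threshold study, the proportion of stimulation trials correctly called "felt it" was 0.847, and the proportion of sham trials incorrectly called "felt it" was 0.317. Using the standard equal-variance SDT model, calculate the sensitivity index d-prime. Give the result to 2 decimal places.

d-prime = 1.50

z(0.847) = 1.0237, z(0.317) = -0.4761
d' = z(H) − z(FA) = 1.0237 − (-0.4761) = 1.4998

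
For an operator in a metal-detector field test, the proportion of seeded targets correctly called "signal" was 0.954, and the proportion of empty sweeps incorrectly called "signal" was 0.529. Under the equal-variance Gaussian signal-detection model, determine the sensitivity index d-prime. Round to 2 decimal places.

z(0.954) = 1.685, z(0.529) = 0.073
d' = z(H) − z(FA) = 1.685 − 0.073 = 1.612

d-prime = 1.61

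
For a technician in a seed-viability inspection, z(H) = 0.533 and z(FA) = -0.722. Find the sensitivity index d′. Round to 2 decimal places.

d′ = 1.26

d' = z(H) − z(FA) = 0.533 − (-0.722) = 1.255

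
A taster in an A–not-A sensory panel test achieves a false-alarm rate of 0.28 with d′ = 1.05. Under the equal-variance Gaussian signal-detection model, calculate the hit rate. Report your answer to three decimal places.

z(false-alarm rate) = z(0.28) = -0.5828
z(H) = z(FA) + d' = -0.5828 + 1.05 = 0.4672
hit rate = Φ(0.4672) = 0.6798

hit rate = 0.680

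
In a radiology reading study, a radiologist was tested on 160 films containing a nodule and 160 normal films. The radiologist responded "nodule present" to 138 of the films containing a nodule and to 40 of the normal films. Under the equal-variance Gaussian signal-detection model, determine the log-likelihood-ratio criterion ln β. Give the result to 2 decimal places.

H = 138/160 = 0.8625
FA = 40/160 = 0.2500
z(0.8625) = 1.092, z(0.2500) = -0.674
ln β = −½·[z(H)² − z(FA)²] = −0.5 × (1.192 − 0.454) = -0.369

ln β = -0.37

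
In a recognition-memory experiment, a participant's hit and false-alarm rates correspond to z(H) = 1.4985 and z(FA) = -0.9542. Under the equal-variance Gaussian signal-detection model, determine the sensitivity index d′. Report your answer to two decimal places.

d′ = 2.45

d' = z(H) − z(FA) = 1.4985 − (-0.9542) = 2.4527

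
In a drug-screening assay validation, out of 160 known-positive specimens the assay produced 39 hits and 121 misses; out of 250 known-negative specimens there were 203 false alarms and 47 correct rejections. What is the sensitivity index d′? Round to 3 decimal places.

d′ = -1.580

H = 39/160 = 0.2437
FA = 203/250 = 0.8120
Φ⁻¹(H) = -0.6945
Φ⁻¹(FA) = 0.8853
d' = z(H) − z(FA) = -0.6945 − 0.8853 = -1.5798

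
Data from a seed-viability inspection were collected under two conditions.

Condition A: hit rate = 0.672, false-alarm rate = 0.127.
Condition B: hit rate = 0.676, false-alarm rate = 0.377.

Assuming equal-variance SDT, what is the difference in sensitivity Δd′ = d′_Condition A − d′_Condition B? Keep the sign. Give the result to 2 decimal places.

Δd′ = 0.82

Condition A: z(0.672) = 0.445, z(0.127) = -1.141, d' = 1.586
Condition B: z(0.676) = 0.457, z(0.377) = -0.313, d' = 0.770
Δd' = d'_Condition A − d'_Condition B = 1.586 − 0.770 = 0.816
Condition A has the higher sensitivity.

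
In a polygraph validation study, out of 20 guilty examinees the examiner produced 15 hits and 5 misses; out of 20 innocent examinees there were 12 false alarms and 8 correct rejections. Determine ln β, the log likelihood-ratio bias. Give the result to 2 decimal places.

H = 15/20 = 0.7500
FA = 12/20 = 0.6000
z(H) = z(0.7500) = 0.674
z(FA) = z(0.6000) = 0.253
ln β = −½·[z(H)² − z(FA)²] = −0.5 × (0.454 − 0.064) = -0.195

ln β = -0.20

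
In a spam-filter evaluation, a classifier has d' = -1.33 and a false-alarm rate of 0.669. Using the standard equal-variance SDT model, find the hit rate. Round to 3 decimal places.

hit rate = 0.186

z(false-alarm rate) = z(0.669) = 0.4372
z(H) = z(FA) + d' = 0.4372 + (-1.33) = -0.8928
hit rate = Φ(-0.8928) = 0.1860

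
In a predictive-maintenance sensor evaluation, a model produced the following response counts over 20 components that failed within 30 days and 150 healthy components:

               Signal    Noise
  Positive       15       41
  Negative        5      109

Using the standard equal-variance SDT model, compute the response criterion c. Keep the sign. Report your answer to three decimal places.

H = 15/20 = 0.7500
FA = 41/150 = 0.2733
Φ⁻¹(0.7500) = 0.6745, Φ⁻¹(0.2733) = -0.6029
c = −½·[z(H) + z(FA)] = −0.5 × (0.6745 + (-0.6029)) = -0.0358

c = -0.036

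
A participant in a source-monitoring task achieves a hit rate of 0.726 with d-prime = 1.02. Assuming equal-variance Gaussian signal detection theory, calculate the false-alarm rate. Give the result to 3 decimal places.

false-alarm rate = 0.338

z(hit rate) = z(0.726) = 0.6008
z(FA) = z(H) − d' = 0.6008 − 1.02 = -0.4192
false-alarm rate = Φ(-0.4192) = 0.3375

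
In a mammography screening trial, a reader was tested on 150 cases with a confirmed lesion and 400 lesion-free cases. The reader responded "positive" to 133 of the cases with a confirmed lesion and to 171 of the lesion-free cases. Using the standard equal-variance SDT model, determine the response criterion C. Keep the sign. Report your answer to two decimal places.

H = 133/150 = 0.8867
FA = 171/400 = 0.4275
z(H) = z(0.8867) = 1.209
z(FA) = z(0.4275) = -0.183
c = −½·[z(H) + z(FA)] = −0.5 × (1.209 + (-0.183)) = -0.513

C = -0.51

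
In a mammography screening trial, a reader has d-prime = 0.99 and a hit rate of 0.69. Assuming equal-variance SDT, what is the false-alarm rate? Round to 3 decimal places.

z(hit rate) = z(0.69) = 0.4959
z(FA) = z(H) − d' = 0.4959 − 0.99 = -0.4941
false-alarm rate = Φ(-0.4941) = 0.3106

false-alarm rate = 0.311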